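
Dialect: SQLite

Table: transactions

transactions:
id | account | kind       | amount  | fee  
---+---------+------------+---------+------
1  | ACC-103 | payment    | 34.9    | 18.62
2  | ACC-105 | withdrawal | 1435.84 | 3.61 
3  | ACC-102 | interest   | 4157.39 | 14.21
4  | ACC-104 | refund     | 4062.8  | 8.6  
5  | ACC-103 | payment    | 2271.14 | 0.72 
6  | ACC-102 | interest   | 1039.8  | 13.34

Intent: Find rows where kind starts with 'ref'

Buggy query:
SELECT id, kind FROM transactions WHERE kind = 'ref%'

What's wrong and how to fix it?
Bug: Wildcards only work with LIKE; '=' treats '%' as a literal character

Fix: Replace '=' with LIKE so 'ref%' is treated as a pattern

Corrected query:
SELECT id, kind FROM transactions WHERE kind LIKE 'ref%'

Result:
id | kind  
---+-------
4  | refund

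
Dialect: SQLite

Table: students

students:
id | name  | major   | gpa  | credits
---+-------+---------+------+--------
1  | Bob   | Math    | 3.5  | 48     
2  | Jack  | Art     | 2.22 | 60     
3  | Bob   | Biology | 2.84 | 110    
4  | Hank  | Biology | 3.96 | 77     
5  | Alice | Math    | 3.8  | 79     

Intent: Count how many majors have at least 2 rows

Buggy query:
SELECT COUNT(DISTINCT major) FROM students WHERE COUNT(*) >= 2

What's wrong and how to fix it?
Bug: WHERE filters individual rows, not groups, so a group-level COUNT is invalid there

Fix: Use a subquery that GROUPs and filters with HAVING, then count its rows

Corrected query:
SELECT COUNT(*) FROM (SELECT major FROM students GROUP BY major HAVING COUNT(*) >= 2)

Result:
COUNT(*)
--------
2       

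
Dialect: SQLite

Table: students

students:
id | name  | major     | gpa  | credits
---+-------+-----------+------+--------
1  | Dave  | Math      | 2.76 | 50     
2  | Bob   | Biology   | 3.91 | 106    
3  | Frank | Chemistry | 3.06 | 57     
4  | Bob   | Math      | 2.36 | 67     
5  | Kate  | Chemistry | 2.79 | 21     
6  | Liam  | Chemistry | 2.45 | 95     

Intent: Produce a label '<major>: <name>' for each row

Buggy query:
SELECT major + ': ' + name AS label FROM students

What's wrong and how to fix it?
Bug: '+' is numeric addition; on text columns SQLite converts them to 0 instead of concatenating

Fix: Replace + with || to concatenate text

Corrected query:
SELECT major || ': ' || name AS label FROM students

Result:
label           
----------------
Math: Dave      
Biology: Bob    
Chemistry: Frank
Math: Bob       
Chemistry: Kate 
Chemistry: Liam 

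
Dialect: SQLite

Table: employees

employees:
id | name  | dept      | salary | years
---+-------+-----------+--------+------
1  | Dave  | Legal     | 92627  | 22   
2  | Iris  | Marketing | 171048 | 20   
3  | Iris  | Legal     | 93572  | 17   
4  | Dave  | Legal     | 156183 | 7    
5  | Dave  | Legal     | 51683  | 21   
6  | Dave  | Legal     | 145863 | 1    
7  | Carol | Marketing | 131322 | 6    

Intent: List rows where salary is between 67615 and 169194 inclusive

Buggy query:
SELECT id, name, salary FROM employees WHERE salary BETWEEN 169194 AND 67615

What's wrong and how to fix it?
Bug: BETWEEN expects the lower bound first; with 169194 AND 67615 the range is empty

Fix: Write BETWEEN 67615 AND 169194

Corrected query:
SELECT id, name, salary FROM employees WHERE salary BETWEEN 67615 AND 169194

Result:
id | name  | salary
---+-------+-------
1  | Dave  | 92627 
3  | Iris  | 93572 
4  | Dave  | 156183
6  | Dave  | 145863
7  | Carol | 131322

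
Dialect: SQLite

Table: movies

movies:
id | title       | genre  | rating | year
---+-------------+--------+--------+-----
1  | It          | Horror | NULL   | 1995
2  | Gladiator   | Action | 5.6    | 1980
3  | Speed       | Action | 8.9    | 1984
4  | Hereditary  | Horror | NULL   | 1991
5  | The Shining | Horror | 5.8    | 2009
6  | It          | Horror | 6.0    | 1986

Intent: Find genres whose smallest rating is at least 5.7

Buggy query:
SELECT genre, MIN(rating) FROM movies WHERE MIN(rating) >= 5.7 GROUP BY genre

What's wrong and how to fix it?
Bug: Aggregates like MIN are computed per group after WHERE runs

Fix: Use HAVING for the per-group MIN condition

Corrected query:
SELECT genre, MIN(rating) FROM movies GROUP BY genre HAVING MIN(rating) >= 5.7

Result:
genre  | MIN(rating)
-------+------------
Horror | 5.8        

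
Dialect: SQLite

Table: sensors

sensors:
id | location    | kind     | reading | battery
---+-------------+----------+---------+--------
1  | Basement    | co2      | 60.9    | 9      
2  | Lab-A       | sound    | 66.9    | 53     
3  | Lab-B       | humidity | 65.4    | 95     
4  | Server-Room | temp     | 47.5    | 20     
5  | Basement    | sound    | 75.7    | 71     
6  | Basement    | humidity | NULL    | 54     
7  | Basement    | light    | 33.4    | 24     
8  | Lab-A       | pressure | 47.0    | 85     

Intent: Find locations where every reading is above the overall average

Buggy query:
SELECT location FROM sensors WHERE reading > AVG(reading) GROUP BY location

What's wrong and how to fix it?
Bug: WHERE evaluates per row before aggregation, so AVG() is unavailable

Fix: Compute the overall average in a scalar subquery and compare each group's MIN against it in HAVING

Corrected query:
SELECT location FROM sensors GROUP BY location HAVING MIN(reading) > (SELECT AVG(reading) FROM sensors)

Result:
location
--------
Lab-B   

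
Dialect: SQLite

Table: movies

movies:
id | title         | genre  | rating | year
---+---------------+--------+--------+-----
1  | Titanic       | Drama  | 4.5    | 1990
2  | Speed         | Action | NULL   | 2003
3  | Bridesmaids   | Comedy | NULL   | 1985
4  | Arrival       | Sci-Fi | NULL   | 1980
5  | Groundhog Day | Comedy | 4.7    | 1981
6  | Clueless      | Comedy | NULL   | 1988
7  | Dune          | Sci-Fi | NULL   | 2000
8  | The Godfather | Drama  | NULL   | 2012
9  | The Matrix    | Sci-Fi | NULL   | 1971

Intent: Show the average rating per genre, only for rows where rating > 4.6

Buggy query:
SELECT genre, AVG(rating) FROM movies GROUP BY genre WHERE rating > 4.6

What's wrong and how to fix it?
Bug: WHERE cannot follow GROUP BY

Fix: Place WHERE between FROM and GROUP BY

Corrected query:
SELECT genre, AVG(rating) FROM movies WHERE rating > 4.6 GROUP BY genre

Result:
genre  | AVG(rating)
-------+------------
Comedy | 4.7        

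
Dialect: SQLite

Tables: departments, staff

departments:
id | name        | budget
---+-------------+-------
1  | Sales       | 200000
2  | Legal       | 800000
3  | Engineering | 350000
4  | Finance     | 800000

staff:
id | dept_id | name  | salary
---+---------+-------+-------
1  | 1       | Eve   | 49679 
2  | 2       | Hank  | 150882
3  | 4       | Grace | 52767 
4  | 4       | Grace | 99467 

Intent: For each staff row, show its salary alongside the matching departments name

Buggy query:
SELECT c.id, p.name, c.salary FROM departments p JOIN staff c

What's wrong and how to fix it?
Bug: Missing join condition: each staff row is matched to all departments rows instead of just its own

Fix: Specify the join condition linking the foreign key to the parent id

Corrected query:
SELECT c.id, p.name, c.salary FROM departments p JOIN staff c ON c.dept_id = p.id

Result:
id | name    | salary
---+---------+-------
1  | Sales   | 49679 
2  | Legal   | 150882
3  | Finance | 52767 
4  | Finance | 99467 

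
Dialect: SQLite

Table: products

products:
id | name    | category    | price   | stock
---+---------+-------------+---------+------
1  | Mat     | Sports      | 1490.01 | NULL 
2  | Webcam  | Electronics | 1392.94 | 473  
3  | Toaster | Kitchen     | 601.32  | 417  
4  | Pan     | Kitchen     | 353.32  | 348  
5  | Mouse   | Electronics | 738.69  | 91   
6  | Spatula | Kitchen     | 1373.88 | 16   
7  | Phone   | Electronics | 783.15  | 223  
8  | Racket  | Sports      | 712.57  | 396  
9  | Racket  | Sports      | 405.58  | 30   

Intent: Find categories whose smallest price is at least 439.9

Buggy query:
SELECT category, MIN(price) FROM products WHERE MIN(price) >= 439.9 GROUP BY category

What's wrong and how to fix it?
Bug: MIN() in WHERE is a misuse of aggregate

Fix: Replace WHERE with HAVING after the GROUP BY

Corrected query:
SELECT category, MIN(price) FROM products GROUP BY category HAVING MIN(price) >= 439.9

Result:
category    | MIN(price)
------------+-----------
Electronics | 738.69    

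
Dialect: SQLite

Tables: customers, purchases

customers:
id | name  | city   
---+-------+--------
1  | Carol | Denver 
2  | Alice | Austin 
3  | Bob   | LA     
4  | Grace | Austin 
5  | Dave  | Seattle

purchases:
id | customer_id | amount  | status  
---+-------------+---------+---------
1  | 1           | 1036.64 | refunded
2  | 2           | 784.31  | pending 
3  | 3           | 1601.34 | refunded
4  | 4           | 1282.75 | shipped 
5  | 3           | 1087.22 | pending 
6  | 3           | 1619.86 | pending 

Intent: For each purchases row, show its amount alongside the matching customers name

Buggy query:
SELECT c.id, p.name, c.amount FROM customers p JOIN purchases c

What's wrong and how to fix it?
Bug: JOIN with no ON clause produces a cartesian product; every purchases row pairs with every customers row

Fix: Specify the join condition linking the foreign key to the parent id

Corrected query:
SELECT c.id, p.name, c.amount FROM customers p JOIN purchases c ON c.customer_id = p.id

Result:
id | name  | amount 
---+-------+--------
1  | Carol | 1036.64
2  | Alice | 784.31 
3  | Bob   | 1601.34
4  | Grace | 1282.75
5  | Bob   | 1087.22
6  | Bob   | 1619.86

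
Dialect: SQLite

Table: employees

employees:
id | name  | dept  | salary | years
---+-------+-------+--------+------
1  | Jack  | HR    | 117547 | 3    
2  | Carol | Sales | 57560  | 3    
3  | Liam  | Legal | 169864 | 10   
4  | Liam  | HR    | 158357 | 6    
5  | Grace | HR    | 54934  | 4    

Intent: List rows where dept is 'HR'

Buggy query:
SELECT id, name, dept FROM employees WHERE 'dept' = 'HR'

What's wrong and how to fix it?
Bug: Single quotes denote string literals in SQL; the column name is being compared as a constant string

Fix: Remove the quotes around the column name (or use double quotes for an identifier)

Corrected query:
SELECT id, name, dept FROM employees WHERE dept = 'HR'

Result:
id | name  | dept
---+-------+-----
1  | Jack  | HR  
4  | Liam  | HR  
5  | Grace | HR  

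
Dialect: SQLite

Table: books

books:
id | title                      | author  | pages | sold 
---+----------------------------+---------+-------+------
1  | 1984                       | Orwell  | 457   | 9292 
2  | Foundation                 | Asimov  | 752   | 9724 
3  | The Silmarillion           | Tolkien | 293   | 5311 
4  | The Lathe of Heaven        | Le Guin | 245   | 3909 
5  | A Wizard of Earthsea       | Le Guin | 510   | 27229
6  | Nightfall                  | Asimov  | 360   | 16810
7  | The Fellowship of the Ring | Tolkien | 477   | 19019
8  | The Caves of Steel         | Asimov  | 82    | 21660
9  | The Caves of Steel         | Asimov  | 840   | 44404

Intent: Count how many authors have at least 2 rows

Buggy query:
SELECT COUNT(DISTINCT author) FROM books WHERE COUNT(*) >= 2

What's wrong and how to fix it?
Bug: COUNT(*) cannot appear in WHERE; the per-group count doesn't exist yet

Fix: Group first with HAVING COUNT(*) >= 2, then COUNT the resulting groups

Corrected query:
SELECT COUNT(*) FROM (SELECT author FROM books GROUP BY author HAVING COUNT(*) >= 2)

Result:
COUNT(*)
--------
3       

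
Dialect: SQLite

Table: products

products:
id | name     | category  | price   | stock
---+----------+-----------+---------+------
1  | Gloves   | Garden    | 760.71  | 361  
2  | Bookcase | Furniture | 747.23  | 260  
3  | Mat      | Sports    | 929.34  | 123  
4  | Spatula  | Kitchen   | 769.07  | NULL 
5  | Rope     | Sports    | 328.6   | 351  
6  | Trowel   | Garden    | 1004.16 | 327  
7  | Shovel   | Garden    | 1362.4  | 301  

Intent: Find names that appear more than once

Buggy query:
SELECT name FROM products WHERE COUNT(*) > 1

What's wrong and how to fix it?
Bug: WHERE can't reference COUNT(*); aggregates are computed after WHERE

Fix: GROUP BY name, then filter groups with HAVING COUNT(*) > 1

Corrected query:
SELECT name FROM products GROUP BY name HAVING COUNT(*) > 1

Result:
(no rows)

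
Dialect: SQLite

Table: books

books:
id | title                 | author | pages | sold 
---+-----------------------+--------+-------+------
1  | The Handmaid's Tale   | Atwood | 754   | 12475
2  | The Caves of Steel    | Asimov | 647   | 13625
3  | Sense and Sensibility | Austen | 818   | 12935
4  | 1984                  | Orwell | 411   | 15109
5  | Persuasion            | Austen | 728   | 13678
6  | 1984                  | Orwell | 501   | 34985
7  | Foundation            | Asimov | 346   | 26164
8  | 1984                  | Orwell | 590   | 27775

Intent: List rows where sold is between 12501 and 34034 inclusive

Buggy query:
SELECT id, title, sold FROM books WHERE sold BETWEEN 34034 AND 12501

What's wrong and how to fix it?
Bug: BETWEEN expects the lower bound first; with 34034 AND 12501 the range is empty

Fix: Swap the bounds so the smaller value comes first

Corrected query:
SELECT id, title, sold FROM books WHERE sold BETWEEN 12501 AND 34034

Result:
id | title                 | sold 
---+-----------------------+------
2  | The Caves of Steel    | 13625
3  | Sense and Sensibility | 12935
4  | 1984                  | 15109
5  | Persuasion            | 13678
7  | Foundation            | 26164
8  | 1984                  | 27775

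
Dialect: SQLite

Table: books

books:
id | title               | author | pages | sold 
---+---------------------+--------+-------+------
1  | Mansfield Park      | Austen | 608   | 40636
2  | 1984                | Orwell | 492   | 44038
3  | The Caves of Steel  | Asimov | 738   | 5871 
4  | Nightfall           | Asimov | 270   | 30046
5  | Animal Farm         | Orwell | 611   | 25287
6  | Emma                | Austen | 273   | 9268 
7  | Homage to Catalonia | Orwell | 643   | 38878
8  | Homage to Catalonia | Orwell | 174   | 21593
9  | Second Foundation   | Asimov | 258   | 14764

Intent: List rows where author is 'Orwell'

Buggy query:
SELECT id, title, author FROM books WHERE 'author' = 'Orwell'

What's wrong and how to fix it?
Bug: Single quotes denote string literals in SQL; the column name is being compared as a constant string

Fix: Reference the column as author without single quotes

Corrected query:
SELECT id, title, author FROM books WHERE author = 'Orwell'

Result:
id | title               | author
---+---------------------+-------
2  | 1984                | Orwell
5  | Animal Farm         | Orwell
7  | Homage to Catalonia | Orwell
8  | Homage to Catalonia | Orwell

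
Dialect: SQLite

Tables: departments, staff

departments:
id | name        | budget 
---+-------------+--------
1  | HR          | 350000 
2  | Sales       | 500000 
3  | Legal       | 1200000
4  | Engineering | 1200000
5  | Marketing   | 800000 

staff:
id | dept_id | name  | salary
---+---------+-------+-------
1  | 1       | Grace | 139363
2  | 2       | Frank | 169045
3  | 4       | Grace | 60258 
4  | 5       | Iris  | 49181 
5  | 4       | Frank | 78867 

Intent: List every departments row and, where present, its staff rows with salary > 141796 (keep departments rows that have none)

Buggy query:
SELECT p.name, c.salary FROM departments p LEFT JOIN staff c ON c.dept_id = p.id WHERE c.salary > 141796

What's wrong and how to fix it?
Bug: Filtering c.salary in WHERE discards the NULL rows produced by LEFT JOIN, turning it into an inner join

Fix: Put 'c.salary > 141796' in the JOIN's ON clause instead of WHERE

Corrected query:
SELECT p.name, c.salary FROM departments p LEFT JOIN staff c ON c.dept_id = p.id AND c.salary > 141796

Result:
name        | salary
------------+-------
HR          | NULL  
Sales       | 169045
Legal       | NULL  
Engineering | NULL  
Marketing   | NULL  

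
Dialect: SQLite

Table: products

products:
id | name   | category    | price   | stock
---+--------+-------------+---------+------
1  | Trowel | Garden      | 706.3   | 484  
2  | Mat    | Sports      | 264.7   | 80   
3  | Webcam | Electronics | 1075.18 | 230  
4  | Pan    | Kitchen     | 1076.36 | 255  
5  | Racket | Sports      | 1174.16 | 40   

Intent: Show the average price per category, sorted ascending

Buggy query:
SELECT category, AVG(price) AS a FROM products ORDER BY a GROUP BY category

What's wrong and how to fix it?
Bug: GROUP BY must precede ORDER BY

Fix: Move ORDER BY to the end, after GROUP BY

Corrected query:
SELECT category, AVG(price) AS a FROM products GROUP BY category ORDER BY a

Result:
category    | a      
------------+--------
Garden      | 706.3  
Sports      | 719.43 
Electronics | 1075.18
Kitchen     | 1076.36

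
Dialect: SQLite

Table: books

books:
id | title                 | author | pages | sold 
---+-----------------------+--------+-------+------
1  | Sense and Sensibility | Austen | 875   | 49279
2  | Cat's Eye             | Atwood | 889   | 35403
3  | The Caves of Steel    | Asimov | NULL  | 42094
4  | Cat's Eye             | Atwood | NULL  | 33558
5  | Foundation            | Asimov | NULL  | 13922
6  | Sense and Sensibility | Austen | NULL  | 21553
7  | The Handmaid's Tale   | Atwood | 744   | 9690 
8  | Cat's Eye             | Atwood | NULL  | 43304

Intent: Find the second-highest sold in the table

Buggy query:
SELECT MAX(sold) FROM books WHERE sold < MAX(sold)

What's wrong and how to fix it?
Bug: MAX(sold) on the right of the comparison is an aggregate-in-WHERE error

Fix: Compute the overall MAX in a subquery, then take MAX of rows below it

Corrected query:
SELECT MAX(sold) FROM books WHERE sold < (SELECT MAX(sold) FROM books)

Result:
MAX(sold)
---------
43304    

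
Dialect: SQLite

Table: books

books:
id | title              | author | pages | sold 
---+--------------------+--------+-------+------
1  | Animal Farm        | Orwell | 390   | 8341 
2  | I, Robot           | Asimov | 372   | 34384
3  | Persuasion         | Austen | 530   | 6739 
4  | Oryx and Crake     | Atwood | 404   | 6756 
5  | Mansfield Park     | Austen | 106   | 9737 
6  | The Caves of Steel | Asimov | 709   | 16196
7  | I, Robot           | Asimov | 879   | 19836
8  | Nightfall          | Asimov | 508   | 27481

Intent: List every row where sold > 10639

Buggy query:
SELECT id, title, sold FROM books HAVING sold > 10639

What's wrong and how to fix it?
Bug: This is a non-aggregate query (no GROUP BY, no aggregates), so in SQLite the HAVING clause is invalid here; a row-level condition belongs in WHERE

Fix: Use WHERE for row-level filtering

Corrected query:
SELECT id, title, sold FROM books WHERE sold > 10639

Result:
id | title              | sold 
---+--------------------+------
2  | I, Robot           | 34384
6  | The Caves of Steel | 16196
7  | I, Robot           | 19836
8  | Nightfall          | 27481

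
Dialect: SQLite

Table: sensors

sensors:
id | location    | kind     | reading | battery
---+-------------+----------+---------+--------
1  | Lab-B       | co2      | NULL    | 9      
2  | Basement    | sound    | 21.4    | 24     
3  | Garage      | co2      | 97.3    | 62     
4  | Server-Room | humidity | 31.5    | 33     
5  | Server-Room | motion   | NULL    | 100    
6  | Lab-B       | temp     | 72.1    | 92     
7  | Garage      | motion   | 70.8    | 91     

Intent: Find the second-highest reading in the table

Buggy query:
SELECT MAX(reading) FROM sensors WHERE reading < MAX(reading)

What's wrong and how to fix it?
Bug: The inner MAX is an aggregate inside WHERE, which is not allowed

Fix: Put the inner MAX in a scalar subquery

Corrected query:
SELECT MAX(reading) FROM sensors WHERE reading < (SELECT MAX(reading) FROM sensors)

Result:
MAX(reading)
------------
72.1        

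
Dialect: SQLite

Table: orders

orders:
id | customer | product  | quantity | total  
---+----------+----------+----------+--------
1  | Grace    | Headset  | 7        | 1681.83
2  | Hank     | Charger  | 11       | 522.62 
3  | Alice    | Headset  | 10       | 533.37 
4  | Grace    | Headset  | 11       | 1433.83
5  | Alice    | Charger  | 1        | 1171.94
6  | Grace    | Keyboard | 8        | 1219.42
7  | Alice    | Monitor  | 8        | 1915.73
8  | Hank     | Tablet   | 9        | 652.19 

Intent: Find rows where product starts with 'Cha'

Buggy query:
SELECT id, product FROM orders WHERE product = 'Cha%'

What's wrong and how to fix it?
Bug: '=' compares the literal string including the % character; pattern matching needs LIKE

Fix: Use LIKE for wildcard pattern matching

Corrected query:
SELECT id, product FROM orders WHERE product LIKE 'Cha%'

Result:
id | product
---+--------
2  | Charger
5  | Charger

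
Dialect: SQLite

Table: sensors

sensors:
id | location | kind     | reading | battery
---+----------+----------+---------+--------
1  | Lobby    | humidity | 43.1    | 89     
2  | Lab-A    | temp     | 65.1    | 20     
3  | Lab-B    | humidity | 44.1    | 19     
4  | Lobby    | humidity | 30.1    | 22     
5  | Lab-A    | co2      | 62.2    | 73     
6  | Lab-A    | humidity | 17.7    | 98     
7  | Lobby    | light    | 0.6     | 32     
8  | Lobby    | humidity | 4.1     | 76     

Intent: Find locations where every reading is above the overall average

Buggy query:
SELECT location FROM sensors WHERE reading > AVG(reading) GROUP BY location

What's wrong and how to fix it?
Bug: WHERE evaluates per row before aggregation, so AVG() is unavailable

Fix: Compute the overall average in a scalar subquery and compare each group's MIN against it in HAVING

Corrected query:
SELECT location FROM sensors GROUP BY location HAVING MIN(reading) > (SELECT AVG(reading) FROM sensors)

Result:
location
--------
Lab-B   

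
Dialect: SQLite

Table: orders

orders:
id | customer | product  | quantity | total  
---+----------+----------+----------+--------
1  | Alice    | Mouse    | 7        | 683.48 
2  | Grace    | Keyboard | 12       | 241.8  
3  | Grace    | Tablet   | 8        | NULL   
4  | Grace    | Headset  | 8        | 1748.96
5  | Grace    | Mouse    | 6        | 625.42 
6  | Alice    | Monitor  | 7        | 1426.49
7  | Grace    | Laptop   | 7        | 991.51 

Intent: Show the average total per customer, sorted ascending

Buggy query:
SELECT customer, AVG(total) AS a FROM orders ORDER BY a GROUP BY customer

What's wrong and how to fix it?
Bug: ORDER BY appears before GROUP BY; SQL clause order requires GROUP BY first

Fix: Move ORDER BY to the end, after GROUP BY

Corrected query:
SELECT customer, AVG(total) AS a FROM orders GROUP BY customer ORDER BY a

Result:
customer | a       
---------+---------
Grace    | 901.9225
Alice    | 1054.985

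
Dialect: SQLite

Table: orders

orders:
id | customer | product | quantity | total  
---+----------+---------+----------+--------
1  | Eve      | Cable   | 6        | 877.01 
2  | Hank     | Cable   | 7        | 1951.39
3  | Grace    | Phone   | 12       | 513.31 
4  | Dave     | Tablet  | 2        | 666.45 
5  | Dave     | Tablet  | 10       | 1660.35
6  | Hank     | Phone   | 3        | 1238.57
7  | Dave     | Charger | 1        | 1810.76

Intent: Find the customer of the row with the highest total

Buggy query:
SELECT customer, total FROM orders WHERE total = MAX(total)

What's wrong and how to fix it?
Bug: MAX(total) is an aggregate and cannot be used directly in WHERE

Fix: Use a subquery: WHERE total = (SELECT MAX(total) FROM orders)

Corrected query:
SELECT customer, total FROM orders WHERE total = (SELECT MAX(total) FROM orders)

Result:
customer | total  
---------+--------
Hank     | 1951.39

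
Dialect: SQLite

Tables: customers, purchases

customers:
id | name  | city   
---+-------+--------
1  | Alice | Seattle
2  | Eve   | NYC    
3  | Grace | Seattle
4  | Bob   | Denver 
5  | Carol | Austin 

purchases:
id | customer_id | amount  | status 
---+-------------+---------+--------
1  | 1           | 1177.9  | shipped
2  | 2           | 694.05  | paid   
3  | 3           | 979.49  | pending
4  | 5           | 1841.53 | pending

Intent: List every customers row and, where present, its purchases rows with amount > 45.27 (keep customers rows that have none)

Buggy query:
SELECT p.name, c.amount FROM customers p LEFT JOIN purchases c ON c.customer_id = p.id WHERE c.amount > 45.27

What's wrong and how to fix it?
Bug: Filtering c.amount in WHERE discards the NULL rows produced by LEFT JOIN, turning it into an inner join

Fix: Move the right-table condition into the ON clause so unmatched parents are kept

Corrected query:
SELECT p.name, c.amount FROM customers p LEFT JOIN purchases c ON c.customer_id = p.id AND c.amount > 45.27

Result:
name  | amount 
------+--------
Alice | 1177.9 
Eve   | 694.05 
Grace | 979.49 
Bob   | NULL   
Carol | 1841.53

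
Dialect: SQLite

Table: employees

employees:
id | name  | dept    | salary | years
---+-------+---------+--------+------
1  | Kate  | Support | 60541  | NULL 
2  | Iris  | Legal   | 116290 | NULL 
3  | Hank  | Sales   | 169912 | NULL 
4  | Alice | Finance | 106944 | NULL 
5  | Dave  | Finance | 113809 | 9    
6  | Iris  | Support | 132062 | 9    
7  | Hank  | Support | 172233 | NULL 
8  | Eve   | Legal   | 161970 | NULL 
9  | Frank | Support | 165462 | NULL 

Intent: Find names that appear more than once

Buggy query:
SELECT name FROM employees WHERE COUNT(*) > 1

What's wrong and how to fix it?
Bug: WHERE can't reference COUNT(*); aggregates are computed after WHERE

Fix: GROUP BY name, then filter groups with HAVING COUNT(*) > 1

Corrected query:
SELECT name FROM employees GROUP BY name HAVING COUNT(*) > 1

Result:
name
----
Hank
Iris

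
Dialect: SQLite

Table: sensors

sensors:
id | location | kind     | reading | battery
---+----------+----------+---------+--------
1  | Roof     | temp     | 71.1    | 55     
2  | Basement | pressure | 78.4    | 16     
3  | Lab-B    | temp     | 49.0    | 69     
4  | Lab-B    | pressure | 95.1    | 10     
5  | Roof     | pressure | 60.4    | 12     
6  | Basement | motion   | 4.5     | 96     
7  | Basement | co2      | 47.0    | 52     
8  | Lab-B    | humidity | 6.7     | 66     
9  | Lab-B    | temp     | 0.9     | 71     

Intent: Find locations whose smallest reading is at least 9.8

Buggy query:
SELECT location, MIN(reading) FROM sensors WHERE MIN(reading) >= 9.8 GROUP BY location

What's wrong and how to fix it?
Bug: MIN() in WHERE is a misuse of aggregate

Fix: Use HAVING for the per-group MIN condition

Corrected query:
SELECT location, MIN(reading) FROM sensors GROUP BY location HAVING MIN(reading) >= 9.8

Result:
location | MIN(reading)
---------+-------------
Roof     | 60.4        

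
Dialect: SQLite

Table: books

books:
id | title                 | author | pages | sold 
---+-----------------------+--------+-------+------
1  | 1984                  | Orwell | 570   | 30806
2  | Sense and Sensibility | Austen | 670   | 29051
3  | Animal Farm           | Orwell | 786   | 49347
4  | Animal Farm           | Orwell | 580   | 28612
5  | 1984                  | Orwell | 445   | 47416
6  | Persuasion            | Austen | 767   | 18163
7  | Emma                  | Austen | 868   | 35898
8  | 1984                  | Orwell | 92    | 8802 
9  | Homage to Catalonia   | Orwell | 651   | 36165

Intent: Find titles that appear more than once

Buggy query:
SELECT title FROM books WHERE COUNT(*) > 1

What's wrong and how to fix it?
Bug: COUNT(*) is an aggregate and cannot be used in WHERE

Fix: GROUP BY title, then filter groups with HAVING COUNT(*) > 1

Corrected query:
SELECT title FROM books GROUP BY title HAVING COUNT(*) > 1

Result:
title      
-----------
1984       
Animal Farm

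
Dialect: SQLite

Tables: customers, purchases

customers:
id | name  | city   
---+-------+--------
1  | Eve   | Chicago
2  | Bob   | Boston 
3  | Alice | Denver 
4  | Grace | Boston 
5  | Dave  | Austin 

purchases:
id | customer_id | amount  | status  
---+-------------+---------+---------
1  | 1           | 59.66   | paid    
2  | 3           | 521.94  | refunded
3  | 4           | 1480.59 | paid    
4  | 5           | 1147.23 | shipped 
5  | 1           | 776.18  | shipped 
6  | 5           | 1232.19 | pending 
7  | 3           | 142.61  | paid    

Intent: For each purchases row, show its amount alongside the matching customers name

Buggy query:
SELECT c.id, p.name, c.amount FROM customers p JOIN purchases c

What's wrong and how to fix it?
Bug: JOIN with no ON clause produces a cartesian product; every purchases row pairs with every customers row

Fix: Specify the join condition linking the foreign key to the parent id

Corrected query:
SELECT c.id, p.name, c.amount FROM customers p JOIN purchases c ON c.customer_id = p.id

Result:
id | name  | amount 
---+-------+--------
1  | Eve   | 59.66  
2  | Alice | 521.94 
3  | Grace | 1480.59
4  | Dave  | 1147.23
5  | Eve   | 776.18 
6  | Dave  | 1232.19
7  | Alice | 142.61 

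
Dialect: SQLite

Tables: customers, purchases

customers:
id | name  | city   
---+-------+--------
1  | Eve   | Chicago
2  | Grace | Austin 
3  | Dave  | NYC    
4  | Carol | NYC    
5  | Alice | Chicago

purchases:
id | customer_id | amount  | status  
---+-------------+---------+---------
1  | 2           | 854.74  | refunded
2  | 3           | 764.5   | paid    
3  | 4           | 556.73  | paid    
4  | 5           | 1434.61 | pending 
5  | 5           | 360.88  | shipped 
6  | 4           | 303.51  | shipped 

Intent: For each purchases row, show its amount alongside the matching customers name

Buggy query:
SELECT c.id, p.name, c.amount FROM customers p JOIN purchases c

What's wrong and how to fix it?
Bug: JOIN with no ON clause produces a cartesian product; every purchases row pairs with every customers row

Fix: Specify the join condition linking the foreign key to the parent id

Corrected query:
SELECT c.id, p.name, c.amount FROM customers p JOIN purchases c ON c.customer_id = p.id

Result:
id | name  | amount 
---+-------+--------
1  | Grace | 854.74 
2  | Dave  | 764.5  
3  | Carol | 556.73 
4  | Alice | 1434.61
5  | Alice | 360.88 
6  | Carol | 303.51 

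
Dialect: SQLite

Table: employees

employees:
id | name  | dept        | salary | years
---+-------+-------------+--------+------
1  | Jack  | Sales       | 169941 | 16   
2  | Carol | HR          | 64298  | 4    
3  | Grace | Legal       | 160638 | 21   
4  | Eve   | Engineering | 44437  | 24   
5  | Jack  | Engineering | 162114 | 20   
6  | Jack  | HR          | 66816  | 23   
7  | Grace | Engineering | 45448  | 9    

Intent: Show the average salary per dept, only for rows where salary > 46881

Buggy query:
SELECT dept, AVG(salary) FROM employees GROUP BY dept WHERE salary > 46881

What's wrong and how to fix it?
Bug: WHERE cannot follow GROUP BY

Fix: Move the WHERE clause before GROUP BY

Corrected query:
SELECT dept, AVG(salary) FROM employees WHERE salary > 46881 GROUP BY dept

Result:
dept        | AVG(salary)
------------+------------
Engineering | 162114     
HR          | 65557      
Legal       | 160638     
Sales       | 169941     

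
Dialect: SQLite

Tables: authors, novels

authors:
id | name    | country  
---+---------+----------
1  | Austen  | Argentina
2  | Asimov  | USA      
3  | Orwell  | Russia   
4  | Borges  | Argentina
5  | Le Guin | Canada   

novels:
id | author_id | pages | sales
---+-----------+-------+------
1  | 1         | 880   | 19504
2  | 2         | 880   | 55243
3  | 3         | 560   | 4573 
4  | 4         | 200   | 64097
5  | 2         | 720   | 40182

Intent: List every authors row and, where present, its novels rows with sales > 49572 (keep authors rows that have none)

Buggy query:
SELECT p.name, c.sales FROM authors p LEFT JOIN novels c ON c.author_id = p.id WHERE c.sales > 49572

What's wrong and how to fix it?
Bug: Filtering c.sales in WHERE discards the NULL rows produced by LEFT JOIN, turning it into an inner join

Fix: Put 'c.sales > 49572' in the JOIN's ON clause instead of WHERE

Corrected query:
SELECT p.name, c.sales FROM authors p LEFT JOIN novels c ON c.author_id = p.id AND c.sales > 49572

Result:
name    | sales
--------+------
Austen  | NULL 
Asimov  | 55243
Orwell  | NULL 
Borges  | 64097
Le Guin | NULL 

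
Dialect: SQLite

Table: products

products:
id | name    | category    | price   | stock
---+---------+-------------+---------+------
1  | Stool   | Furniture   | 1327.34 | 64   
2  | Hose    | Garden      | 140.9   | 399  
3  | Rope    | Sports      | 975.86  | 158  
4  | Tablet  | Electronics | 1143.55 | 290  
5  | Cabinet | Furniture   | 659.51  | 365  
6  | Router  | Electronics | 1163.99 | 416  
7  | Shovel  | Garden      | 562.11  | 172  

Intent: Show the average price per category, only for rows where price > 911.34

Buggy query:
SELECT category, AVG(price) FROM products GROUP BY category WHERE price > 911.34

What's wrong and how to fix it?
Bug: WHERE cannot follow GROUP BY

Fix: Move the WHERE clause before GROUP BY

Corrected query:
SELECT category, AVG(price) FROM products WHERE price > 911.34 GROUP BY category

Result:
category    | AVG(price)
------------+-----------
Electronics | 1153.77   
Furniture   | 1327.34   
Sports      | 975.86    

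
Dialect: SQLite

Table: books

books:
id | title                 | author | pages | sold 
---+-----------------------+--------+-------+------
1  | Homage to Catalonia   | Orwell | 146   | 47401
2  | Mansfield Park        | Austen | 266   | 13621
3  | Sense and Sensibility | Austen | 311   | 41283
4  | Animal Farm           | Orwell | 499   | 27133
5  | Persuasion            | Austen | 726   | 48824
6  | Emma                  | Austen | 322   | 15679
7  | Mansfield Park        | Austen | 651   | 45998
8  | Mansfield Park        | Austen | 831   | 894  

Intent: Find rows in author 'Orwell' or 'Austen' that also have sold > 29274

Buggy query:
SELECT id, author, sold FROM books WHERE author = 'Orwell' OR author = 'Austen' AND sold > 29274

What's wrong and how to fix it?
Bug: AND binds tighter than OR, so this parses as author = 'Orwell' OR (author = 'Austen' AND sold > 29274)

Fix: Group the OR with parentheses (or use IN), then AND the threshold

Corrected query:
SELECT id, author, sold FROM books WHERE (author = 'Orwell' OR author = 'Austen') AND sold > 29274

Result:
id | author | sold 
---+--------+------
1  | Orwell | 47401
3  | Austen | 41283
5  | Austen | 48824
7  | Austen | 45998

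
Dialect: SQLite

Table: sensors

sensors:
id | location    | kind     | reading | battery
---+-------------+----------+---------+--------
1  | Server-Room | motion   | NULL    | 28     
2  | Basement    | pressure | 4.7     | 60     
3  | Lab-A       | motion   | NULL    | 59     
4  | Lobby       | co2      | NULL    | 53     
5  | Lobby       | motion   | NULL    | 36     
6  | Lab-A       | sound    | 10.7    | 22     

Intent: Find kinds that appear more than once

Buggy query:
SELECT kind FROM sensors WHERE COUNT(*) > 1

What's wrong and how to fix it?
Bug: WHERE can't reference COUNT(*); aggregates are computed after WHERE

Fix: GROUP BY kind, then filter groups with HAVING COUNT(*) > 1

Corrected query:
SELECT kind FROM sensors GROUP BY kind HAVING COUNT(*) > 1

Result:
kind  
------
motion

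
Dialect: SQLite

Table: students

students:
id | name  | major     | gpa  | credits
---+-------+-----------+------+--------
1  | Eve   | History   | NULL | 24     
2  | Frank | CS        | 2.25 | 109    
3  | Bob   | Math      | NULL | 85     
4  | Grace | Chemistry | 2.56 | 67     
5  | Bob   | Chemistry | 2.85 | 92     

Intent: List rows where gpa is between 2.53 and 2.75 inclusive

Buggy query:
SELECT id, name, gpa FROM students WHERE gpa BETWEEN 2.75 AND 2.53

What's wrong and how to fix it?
Bug: BETWEEN expects the lower bound first; with 2.75 AND 2.53 the range is empty

Fix: Write BETWEEN 2.53 AND 2.75

Corrected query:
SELECT id, name, gpa FROM students WHERE gpa BETWEEN 2.53 AND 2.75

Result:
id | name  | gpa 
---+-------+-----
4  | Grace | 2.56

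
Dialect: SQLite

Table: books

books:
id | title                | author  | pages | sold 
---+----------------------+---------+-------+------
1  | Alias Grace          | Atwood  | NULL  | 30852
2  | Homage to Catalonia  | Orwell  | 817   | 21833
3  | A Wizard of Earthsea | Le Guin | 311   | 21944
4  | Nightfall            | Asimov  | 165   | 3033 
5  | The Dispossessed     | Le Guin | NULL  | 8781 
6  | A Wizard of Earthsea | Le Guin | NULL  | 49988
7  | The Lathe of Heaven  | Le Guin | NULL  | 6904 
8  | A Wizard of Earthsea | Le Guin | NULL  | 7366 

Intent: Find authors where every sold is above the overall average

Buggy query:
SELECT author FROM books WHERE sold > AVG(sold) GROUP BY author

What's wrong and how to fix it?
Bug: WHERE evaluates per row before aggregation, so AVG() is unavailable

Fix: Use a subquery for AVG and a HAVING MIN(...) filter so the condition holds for every row in the group

Corrected query:
SELECT author FROM books GROUP BY author HAVING MIN(sold) > (SELECT AVG(sold) FROM books)

Result:
author
------
Atwood
Orwell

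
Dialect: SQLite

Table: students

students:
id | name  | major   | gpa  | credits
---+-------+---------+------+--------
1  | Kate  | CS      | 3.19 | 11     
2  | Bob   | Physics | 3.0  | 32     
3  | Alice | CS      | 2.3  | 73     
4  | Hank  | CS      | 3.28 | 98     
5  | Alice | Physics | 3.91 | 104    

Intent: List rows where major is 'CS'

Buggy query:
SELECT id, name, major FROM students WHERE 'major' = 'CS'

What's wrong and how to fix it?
Bug: 'major' in single quotes is a string literal, not the column; the comparison is literal-vs-literal and never true

Fix: Remove the quotes around the column name (or use double quotes for an identifier)

Corrected query:
SELECT id, name, major FROM students WHERE major = 'CS'

Result:
id | name  | major
---+-------+------
1  | Kate  | CS   
3  | Alice | CS   
4  | Hank  | CS   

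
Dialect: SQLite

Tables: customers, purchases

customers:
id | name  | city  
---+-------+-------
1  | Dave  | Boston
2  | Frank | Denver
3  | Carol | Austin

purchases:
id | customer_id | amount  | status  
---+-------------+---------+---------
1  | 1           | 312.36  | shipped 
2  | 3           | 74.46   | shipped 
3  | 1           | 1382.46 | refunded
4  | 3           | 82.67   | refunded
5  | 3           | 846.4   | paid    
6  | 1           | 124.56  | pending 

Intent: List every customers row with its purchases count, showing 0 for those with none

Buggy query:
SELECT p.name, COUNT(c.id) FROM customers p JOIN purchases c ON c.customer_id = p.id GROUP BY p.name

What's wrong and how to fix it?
Bug: INNER JOIN drops customers rows that have no matching purchases rows

Fix: Switch to LEFT JOIN to retain unmatched parent rows

Corrected query:
SELECT p.name, COUNT(c.id) FROM customers p LEFT JOIN purchases c ON c.customer_id = p.id GROUP BY p.name

Result:
name  | COUNT(c.id)
------+------------
Carol | 3          
Dave  | 3          
Frank | 0          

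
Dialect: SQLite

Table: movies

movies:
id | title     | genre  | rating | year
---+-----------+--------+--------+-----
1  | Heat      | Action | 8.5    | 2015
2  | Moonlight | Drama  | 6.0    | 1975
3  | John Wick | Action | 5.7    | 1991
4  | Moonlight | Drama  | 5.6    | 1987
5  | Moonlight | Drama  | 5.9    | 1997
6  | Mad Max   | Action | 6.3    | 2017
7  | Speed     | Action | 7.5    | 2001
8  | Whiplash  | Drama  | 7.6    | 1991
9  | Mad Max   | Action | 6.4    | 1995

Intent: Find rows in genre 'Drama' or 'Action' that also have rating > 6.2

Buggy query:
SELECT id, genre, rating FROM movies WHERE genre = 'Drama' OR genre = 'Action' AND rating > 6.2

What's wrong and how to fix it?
Bug: Without parentheses, AND is evaluated before OR, so the rating filter only applies to the 'Action' branch

Fix: Group the OR with parentheses (or use IN), then AND the threshold

Corrected query:
SELECT id, genre, rating FROM movies WHERE (genre = 'Drama' OR genre = 'Action') AND rating > 6.2

Result:
id | genre  | rating
---+--------+-------
1  | Action | 8.5   
6  | Action | 6.3   
7  | Action | 7.5   
8  | Drama  | 7.6   
9  | Action | 6.4   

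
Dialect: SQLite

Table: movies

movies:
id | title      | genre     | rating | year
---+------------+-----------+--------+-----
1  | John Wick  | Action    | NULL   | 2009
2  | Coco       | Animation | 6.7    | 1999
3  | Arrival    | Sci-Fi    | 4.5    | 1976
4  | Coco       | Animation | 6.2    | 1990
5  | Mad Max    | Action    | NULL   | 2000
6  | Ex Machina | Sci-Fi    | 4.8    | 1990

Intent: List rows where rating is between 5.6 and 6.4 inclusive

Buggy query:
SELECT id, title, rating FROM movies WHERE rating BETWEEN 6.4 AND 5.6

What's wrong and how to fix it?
Bug: BETWEEN expects the lower bound first; with 6.4 AND 5.6 the range is empty

Fix: Swap the bounds so the smaller value comes first

Corrected query:
SELECT id, title, rating FROM movies WHERE rating BETWEEN 5.6 AND 6.4

Result:
id | title | rating
---+-------+-------
4  | Coco  | 6.2   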